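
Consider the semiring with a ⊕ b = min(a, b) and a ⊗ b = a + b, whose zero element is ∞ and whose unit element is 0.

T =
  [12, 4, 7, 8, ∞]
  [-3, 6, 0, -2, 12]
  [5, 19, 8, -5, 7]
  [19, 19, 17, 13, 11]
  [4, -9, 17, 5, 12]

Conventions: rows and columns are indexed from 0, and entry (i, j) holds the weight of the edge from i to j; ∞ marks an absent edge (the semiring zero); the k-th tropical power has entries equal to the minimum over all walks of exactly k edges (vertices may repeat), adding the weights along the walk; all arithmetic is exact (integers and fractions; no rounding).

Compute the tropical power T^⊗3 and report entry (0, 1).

T^⊗2:
  [1, 10, 4, 2, 14]
  [3, 1, 4, -5, 7]
  [11, -2, 12, 3, 6]
  [15, 2, 19, 12, 23]
  [-12, -3, -9, -11, 3]
T^⊗3:
  [7, 5, 8, -1, 11]
  [-2, -2, 1, -1, 6]
  [-5, -3, -2, -4, 10]
  [-1, 8, 2, 0, 14]
  [-6, -8, -5, -14, -2]
Key observation: the optimum is the walk 0->1->0->1, with weight 4 + (-3) + 4 = 5.
Optimal value attained by: walk 0->1->0->1.
Answer: (T^⊗3)[0][1] = 5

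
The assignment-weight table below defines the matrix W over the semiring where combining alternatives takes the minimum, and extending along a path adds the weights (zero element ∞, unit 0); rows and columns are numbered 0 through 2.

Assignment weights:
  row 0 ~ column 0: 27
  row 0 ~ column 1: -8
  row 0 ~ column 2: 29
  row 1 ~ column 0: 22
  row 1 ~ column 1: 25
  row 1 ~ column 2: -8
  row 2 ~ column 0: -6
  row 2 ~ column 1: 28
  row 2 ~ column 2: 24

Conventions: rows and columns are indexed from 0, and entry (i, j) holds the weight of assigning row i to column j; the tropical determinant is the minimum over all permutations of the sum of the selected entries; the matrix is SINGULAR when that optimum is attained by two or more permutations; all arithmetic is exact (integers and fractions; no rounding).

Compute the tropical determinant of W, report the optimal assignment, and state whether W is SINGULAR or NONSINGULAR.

σ = (0, 1, 2): 27 + 25 + 24 = 76
σ = (0, 2, 1): 27 + (-8) + 28 = 47
σ = (1, 0, 2): (-8) + 22 + 24 = 38
σ = (1, 2, 0): (-8) + (-8) + (-6) = -22
σ = (2, 0, 1): 29 + 22 + 28 = 79
σ = (2, 1, 0): 29 + 25 + (-6) = 48
Optimal value attained by: σ = (1, 2, 0).
Answer: det⊕(W) = -22; verdict: NONSINGULAR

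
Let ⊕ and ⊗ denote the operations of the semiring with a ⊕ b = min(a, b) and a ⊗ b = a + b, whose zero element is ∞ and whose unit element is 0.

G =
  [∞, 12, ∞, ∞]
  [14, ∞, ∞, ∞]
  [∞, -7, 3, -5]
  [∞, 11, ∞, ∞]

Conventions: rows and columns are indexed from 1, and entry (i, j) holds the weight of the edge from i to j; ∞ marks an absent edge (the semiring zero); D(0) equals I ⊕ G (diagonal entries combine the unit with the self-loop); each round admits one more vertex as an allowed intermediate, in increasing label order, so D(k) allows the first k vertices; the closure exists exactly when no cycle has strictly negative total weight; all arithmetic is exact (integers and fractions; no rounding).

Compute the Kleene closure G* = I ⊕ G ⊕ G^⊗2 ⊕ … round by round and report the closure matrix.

D(0):
  [0, 12, ∞, ∞]
  [14, 0, ∞, ∞]
  [∞, -7, 0, -5]
  [∞, 11, ∞, 0]
D(1):
  [0, 12, ∞, ∞]
  [14, 0, ∞, ∞]
  [∞, -7, 0, -5]
  [∞, 11, ∞, 0]
D(2):
  [0, 12, ∞, ∞]
  [14, 0, ∞, ∞]
  [7, -7, 0, -5]
  [25, 11, ∞, 0]
D(3):
  [0, 12, ∞, ∞]
  [14, 0, ∞, ∞]
  [7, -7, 0, -5]
  [25, 11, ∞, 0]
D(4):
  [0, 12, ∞, ∞]
  [14, 0, ∞, ∞]
  [7, -7, 0, -5]
  [25, 11, ∞, 0]
Answer: G* = [[0, 12, ∞, ∞], [14, 0, ∞, ∞], [7, -7, 0, -5], [25, 11, ∞, 0]]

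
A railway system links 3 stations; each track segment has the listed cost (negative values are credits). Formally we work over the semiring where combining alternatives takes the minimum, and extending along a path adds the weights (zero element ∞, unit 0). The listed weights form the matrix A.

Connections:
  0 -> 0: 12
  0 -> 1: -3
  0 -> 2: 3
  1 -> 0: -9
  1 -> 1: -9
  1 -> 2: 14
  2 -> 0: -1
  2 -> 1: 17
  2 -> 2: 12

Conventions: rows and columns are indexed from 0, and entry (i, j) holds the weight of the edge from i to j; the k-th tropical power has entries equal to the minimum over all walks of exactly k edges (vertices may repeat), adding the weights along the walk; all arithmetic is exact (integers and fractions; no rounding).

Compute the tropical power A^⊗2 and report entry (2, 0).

A^⊗2:
  [-12, -12, 11]
  [-18, -18, -6]
  [8, -4, 2]
Key observation: the optimum is the walk 2->1->0, with weight 17 + (-9) = 8.
Optimal value attained by: walk 2->1->0.
Answer: (A^⊗2)[2][0] = 8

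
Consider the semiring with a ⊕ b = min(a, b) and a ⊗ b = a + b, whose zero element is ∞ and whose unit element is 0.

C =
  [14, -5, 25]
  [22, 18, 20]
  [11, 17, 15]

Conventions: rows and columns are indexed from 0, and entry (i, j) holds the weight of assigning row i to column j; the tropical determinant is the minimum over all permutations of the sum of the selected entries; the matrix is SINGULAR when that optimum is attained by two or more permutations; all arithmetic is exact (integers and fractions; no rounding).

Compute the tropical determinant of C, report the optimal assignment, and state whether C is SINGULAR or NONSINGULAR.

σ = (0, 1, 2): 14 + 18 + 15 = 47
σ = (0, 2, 1): 14 + 20 + 17 = 51
σ = (1, 0, 2): (-5) + 22 + 15 = 32
σ = (1, 2, 0): (-5) + 20 + 11 = 26
σ = (2, 0, 1): 25 + 22 + 17 = 64
σ = (2, 1, 0): 25 + 18 + 11 = 54
Optimal value attained by: σ = (1, 2, 0).
Answer: det⊕(C) = 26; verdict: NONSINGULAR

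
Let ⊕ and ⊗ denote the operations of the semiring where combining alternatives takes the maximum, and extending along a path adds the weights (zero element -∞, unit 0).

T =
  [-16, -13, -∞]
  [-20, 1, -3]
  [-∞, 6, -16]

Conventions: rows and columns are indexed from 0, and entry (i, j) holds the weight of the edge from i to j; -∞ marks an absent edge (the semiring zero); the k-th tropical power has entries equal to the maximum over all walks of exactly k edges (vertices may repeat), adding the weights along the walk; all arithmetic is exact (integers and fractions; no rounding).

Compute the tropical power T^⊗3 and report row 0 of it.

T^⊗2:
  [-32, -12, -16]
  [-19, 3, -2]
  [-14, 7, 3]
T^⊗3:
  [-32, -10, -15]
  [-17, 4, 0]
  [-13, 9, 4]
Answer: row 0 of T^⊗3 = [-32, -10, -15]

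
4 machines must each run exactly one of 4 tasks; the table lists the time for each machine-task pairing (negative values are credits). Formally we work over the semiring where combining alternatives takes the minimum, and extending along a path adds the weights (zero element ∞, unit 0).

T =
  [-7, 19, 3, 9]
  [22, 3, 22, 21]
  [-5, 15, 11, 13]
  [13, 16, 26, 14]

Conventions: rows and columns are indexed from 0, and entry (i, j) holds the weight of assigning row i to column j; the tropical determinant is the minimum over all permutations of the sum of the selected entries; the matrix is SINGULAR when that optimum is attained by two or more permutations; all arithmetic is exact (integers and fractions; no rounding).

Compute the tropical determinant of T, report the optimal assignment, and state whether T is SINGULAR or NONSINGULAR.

σ = (0, 1, 2, 3): (-7) + 3 + 11 + 14 = 21
σ = (0, 1, 3, 2): (-7) + 3 + 13 + 26 = 35
σ = (0, 2, 1, 3): (-7) + 22 + 15 + 14 = 44
σ = (0, 2, 3, 1): (-7) + 22 + 13 + 16 = 44
σ = (0, 3, 1, 2): (-7) + 21 + 15 + 26 = 55
σ = (0, 3, 2, 1): (-7) + 21 + 11 + 16 = 41
σ = (1, 0, 2, 3): 19 + 22 + 11 + 14 = 66
σ = (1, 0, 3, 2): 19 + 22 + 13 + 26 = 80
σ = (1, 2, 0, 3): 19 + 22 + (-5) + 14 = 50
σ = (1, 2, 3, 0): 19 + 22 + 13 + 13 = 67
σ = (1, 3, 0, 2): 19 + 21 + (-5) + 26 = 61
σ = (1, 3, 2, 0): 19 + 21 + 11 + 13 = 64
σ = (2, 0, 1, 3): 3 + 22 + 15 + 14 = 54
σ = (2, 0, 3, 1): 3 + 22 + 13 + 16 = 54
σ = (2, 1, 0, 3): 3 + 3 + (-5) + 14 = 15
σ = (2, 1, 3, 0): 3 + 3 + 13 + 13 = 32
σ = (2, 3, 0, 1): 3 + 21 + (-5) + 16 = 35
σ = (2, 3, 1, 0): 3 + 21 + 15 + 13 = 52
σ = (3, 0, 1, 2): 9 + 22 + 15 + 26 = 72
σ = (3, 0, 2, 1): 9 + 22 + 11 + 16 = 58
σ = (3, 1, 0, 2): 9 + 3 + (-5) + 26 = 33
σ = (3, 1, 2, 0): 9 + 3 + 11 + 13 = 36
σ = (3, 2, 0, 1): 9 + 22 + (-5) + 16 = 42
σ = (3, 2, 1, 0): 9 + 22 + 15 + 13 = 59
Optimal value attained by: σ = (2, 1, 0, 3).
Answer: det⊕(T) = 15; verdict: NONSINGULAR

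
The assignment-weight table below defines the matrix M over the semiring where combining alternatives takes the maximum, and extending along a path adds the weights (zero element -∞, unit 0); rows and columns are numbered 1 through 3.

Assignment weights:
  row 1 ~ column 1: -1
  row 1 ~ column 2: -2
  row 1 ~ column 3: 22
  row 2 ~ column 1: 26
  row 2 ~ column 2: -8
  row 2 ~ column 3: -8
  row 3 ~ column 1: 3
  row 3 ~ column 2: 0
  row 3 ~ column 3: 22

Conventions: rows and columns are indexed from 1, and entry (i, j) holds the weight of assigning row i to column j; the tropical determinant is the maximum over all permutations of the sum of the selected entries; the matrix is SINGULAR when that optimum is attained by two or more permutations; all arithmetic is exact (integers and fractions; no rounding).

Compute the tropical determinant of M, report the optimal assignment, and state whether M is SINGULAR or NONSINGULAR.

σ = (1, 2, 3): (-1) + (-8) + 22 = 13
σ = (1, 3, 2): (-1) + (-8) + 0 = -9
σ = (2, 1, 3): (-2) + 26 + 22 = 46
σ = (2, 3, 1): (-2) + (-8) + 3 = -7
σ = (3, 1, 2): 22 + 26 + 0 = 48
σ = (3, 2, 1): 22 + (-8) + 3 = 17
Optimal value attained by: σ = (3, 1, 2).
Answer: det⊕(M) = 48; verdict: NONSINGULAR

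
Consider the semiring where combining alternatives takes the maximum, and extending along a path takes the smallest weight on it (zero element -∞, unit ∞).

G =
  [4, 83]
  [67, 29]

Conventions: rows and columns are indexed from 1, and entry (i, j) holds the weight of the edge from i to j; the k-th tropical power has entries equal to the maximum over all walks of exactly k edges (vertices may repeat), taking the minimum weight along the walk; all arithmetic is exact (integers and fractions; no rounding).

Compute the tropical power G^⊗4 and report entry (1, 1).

G^⊗2:
  [67, 29]
  [29, 67]
G^⊗3:
  [29, 67]
  [67, 29]
G^⊗4:
  [67, 29]
  [29, 67]
Key observation: the optimum is the walk 1->2->1->2->1, with weight 83 min 67 min 83 min 67 = 67.
Optimal value attained by: walk 1->2->1->2->1.
Answer: (G^⊗4)[1][1] = 67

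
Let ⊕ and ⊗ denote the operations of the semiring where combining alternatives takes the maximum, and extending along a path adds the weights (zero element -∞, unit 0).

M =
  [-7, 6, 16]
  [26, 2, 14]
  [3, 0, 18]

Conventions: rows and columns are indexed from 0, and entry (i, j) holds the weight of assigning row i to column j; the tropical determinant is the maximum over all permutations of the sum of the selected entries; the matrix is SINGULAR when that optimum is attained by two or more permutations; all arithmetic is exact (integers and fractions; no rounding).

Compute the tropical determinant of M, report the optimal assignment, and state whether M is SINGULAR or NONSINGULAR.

σ = (0, 1, 2): (-7) + 2 + 18 = 13
σ = (0, 2, 1): (-7) + 14 + 0 = 7
σ = (1, 0, 2): 6 + 26 + 18 = 50
σ = (1, 2, 0): 6 + 14 + 3 = 23
σ = (2, 0, 1): 16 + 26 + 0 = 42
σ = (2, 1, 0): 16 + 2 + 3 = 21
Optimal value attained by: σ = (1, 0, 2).
Answer: det⊕(M) = 50; verdict: NONSINGULAR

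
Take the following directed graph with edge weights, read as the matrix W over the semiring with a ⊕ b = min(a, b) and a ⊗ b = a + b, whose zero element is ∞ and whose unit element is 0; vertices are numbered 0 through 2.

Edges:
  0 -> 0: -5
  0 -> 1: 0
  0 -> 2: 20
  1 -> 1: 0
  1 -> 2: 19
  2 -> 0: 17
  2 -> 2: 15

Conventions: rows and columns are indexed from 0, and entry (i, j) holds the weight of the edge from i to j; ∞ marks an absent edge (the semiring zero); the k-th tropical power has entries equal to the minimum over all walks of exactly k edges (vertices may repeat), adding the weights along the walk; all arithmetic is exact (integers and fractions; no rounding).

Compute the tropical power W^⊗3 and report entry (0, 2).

W^⊗2:
  [-10, -5, 15]
  [36, 0, 19]
  [12, 17, 30]
W^⊗3:
  [-15, -10, 10]
  [31, 0, 19]
  [7, 12, 32]
Key observation: the optimum is the walk 0->0->0->2, with weight (-5) + (-5) + 20 = 10.
Optimal value attained by: walk 0->0->0->2.
Answer: (W^⊗3)[0][2] = 10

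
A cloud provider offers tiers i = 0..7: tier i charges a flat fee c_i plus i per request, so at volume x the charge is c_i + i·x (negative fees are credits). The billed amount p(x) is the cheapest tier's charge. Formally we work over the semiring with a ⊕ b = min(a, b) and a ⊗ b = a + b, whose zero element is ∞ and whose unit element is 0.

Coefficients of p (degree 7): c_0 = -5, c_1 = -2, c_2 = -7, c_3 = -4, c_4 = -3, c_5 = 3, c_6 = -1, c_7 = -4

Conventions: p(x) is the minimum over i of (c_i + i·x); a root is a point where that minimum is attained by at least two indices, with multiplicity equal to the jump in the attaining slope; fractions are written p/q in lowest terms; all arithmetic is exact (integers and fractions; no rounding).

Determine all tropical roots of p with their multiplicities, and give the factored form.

hull edge (i=0, c=-5) to (i=2, c=-7): slope -1, span 2
hull edge (i=2, c=-7) to (i=7, c=-4): slope 3/5, span 5
Factored form: p(x) = -4 ⊗ (x ⊕ (-3/5)) ⊗ (x ⊕ (-3/5)) ⊗ (x ⊕ (-3/5)) ⊗ (x ⊕ (-3/5)) ⊗ (x ⊕ (-3/5)) ⊗ (x ⊕ 1) ⊗ (x ⊕ 1)
Answer: roots = -3/5 (mult 5), 1 (mult 2)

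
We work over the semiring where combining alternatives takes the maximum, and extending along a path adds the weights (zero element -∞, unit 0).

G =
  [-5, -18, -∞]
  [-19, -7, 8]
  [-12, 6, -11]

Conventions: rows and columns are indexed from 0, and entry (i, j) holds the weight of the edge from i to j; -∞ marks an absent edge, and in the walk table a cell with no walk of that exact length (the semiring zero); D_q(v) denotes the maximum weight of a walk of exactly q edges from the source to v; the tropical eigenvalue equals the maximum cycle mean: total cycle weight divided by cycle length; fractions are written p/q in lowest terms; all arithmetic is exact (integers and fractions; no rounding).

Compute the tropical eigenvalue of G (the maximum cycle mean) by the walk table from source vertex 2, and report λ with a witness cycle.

q=0: [-∞, -∞, 0]
q=1: [-12, 6, -11]
q=2: [-13, -1, 14]
q=3: [2, 20, 7]
Optimal cycle mean attained by: cycle 1->2->1, total 8 + 6, length 2.
Answer: λ = 7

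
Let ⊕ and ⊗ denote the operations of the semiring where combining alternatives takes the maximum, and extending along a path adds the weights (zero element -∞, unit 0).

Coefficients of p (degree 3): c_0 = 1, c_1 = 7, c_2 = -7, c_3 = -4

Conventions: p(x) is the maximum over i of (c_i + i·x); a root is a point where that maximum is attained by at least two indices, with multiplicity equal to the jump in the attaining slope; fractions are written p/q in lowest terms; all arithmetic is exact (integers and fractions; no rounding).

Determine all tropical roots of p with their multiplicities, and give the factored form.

hull edge (i=0, c=1) to (i=1, c=7): slope 6, span 1
hull edge (i=1, c=7) to (i=3, c=-4): slope -11/2, span 2
Factored form: p(x) = -4 ⊗ (x ⊕ (-6)) ⊗ (x ⊕ 11/2) ⊗ (x ⊕ 11/2)
Answer: roots = -6 (mult 1), 11/2 (mult 2)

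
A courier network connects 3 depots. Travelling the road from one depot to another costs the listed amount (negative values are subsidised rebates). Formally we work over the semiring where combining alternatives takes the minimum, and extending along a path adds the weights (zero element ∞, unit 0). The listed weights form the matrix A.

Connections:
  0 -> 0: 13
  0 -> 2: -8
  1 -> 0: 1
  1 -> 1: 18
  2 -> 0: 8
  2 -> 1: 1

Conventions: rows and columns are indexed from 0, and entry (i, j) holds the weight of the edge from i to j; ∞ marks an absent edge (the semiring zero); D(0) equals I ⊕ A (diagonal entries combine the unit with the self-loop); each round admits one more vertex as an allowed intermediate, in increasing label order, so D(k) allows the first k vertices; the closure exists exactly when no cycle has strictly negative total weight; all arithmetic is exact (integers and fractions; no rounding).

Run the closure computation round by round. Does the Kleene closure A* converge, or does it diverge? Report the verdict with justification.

D(0):
  [0, ∞, -8]
  [1, 0, ∞]
  [8, 1, 0]
D(1):
  [0, ∞, -8]
  [1, 0, -7]
  [8, 1, 0]
Detection: at round 2, diagonal entry (2, 2) turns strictly negative.
Key observation: the cycle 2->1->0->2 has total weight 1 + 1 + (-8), which is strictly negative.
Answer: DIVERGES — negative cycle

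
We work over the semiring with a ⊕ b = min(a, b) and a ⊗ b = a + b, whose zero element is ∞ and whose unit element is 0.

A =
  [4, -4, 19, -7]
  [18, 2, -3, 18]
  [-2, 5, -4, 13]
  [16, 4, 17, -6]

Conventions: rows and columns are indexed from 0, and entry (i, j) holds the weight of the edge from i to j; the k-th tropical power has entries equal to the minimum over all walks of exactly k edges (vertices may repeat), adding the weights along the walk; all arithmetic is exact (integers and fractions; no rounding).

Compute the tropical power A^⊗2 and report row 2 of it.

A^⊗2:
  [8, -3, -7, -13]
  [-5, 2, -7, 10]
  [-6, -6, -8, -9]
  [10, -2, 1, -12]
Answer: row 2 of A^⊗2 = [-6, -6, -8, -9]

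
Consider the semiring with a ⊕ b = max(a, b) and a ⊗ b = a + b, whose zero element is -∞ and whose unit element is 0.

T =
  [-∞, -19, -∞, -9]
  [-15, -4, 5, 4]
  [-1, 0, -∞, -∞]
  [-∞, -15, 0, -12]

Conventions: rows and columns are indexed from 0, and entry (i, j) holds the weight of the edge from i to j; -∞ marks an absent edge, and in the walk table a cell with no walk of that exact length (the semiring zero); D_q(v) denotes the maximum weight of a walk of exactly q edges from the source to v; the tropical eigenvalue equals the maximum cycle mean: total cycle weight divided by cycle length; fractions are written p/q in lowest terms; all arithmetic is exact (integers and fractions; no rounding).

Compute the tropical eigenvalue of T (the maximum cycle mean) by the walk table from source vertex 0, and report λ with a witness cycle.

q=0: [0, -∞, -∞, -∞]
q=1: [-∞, -19, -∞, -9]
q=2: [-34, -23, -9, -15]
q=3: [-10, -9, -15, -19]
q=4: [-16, -13, -4, -5]
Optimal cycle mean attained by: cycle 1->2->1, total 5 + 0, length 2.
Answer: λ = 5/2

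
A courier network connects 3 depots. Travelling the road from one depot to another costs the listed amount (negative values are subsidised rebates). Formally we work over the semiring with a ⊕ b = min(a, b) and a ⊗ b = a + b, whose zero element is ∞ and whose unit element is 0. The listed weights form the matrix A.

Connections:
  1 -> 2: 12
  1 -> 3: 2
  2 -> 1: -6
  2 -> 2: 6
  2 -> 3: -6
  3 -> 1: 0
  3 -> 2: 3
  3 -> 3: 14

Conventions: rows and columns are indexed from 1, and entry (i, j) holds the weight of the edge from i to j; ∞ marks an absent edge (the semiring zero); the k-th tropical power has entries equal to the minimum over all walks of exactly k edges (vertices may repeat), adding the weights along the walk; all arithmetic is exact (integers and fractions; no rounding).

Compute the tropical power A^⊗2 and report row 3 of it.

A^⊗2:
  [2, 5, 6]
  [-6, -3, -4]
  [-3, 9, -3]
Answer: row 3 of A^⊗2 = [-3, 9, -3]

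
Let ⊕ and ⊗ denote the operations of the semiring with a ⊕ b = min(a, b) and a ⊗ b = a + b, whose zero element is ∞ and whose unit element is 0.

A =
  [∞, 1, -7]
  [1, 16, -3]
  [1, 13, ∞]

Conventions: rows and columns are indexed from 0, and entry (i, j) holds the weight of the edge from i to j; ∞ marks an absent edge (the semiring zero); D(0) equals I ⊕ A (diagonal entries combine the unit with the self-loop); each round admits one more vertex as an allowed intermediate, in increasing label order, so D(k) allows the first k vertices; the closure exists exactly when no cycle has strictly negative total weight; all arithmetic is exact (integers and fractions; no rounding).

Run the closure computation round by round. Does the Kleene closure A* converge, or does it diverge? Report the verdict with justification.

D(0):
  [0, 1, -7]
  [1, 0, -3]
  [1, 13, 0]
Detection: at round 1, diagonal entry (2, 2) turns strictly negative.
Key observation: the cycle 2->0->2 has total weight 1 + (-7), which is strictly negative.
Answer: DIVERGES — negative cycle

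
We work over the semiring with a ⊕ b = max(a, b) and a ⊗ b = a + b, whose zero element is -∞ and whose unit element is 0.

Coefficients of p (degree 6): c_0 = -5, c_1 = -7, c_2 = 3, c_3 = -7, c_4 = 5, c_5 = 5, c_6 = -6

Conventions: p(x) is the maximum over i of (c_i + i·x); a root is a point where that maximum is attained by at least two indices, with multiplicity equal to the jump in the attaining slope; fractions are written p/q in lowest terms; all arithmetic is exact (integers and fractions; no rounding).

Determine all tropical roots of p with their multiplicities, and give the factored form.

hull edge (i=0, c=-5) to (i=2, c=3): slope 4, span 2
hull edge (i=2, c=3) to (i=4, c=5): slope 1, span 2
hull edge (i=4, c=5) to (i=5, c=5): slope 0, span 1
hull edge (i=5, c=5) to (i=6, c=-6): slope -11, span 1
Factored form: p(x) = -6 ⊗ (x ⊕ (-4)) ⊗ (x ⊕ (-4)) ⊗ (x ⊕ (-1)) ⊗ (x ⊕ (-1)) ⊗ (x ⊕ 0) ⊗ (x ⊕ 11)
Answer: roots = -4 (mult 2), -1 (mult 2), 0 (mult 1), 11 (mult 1)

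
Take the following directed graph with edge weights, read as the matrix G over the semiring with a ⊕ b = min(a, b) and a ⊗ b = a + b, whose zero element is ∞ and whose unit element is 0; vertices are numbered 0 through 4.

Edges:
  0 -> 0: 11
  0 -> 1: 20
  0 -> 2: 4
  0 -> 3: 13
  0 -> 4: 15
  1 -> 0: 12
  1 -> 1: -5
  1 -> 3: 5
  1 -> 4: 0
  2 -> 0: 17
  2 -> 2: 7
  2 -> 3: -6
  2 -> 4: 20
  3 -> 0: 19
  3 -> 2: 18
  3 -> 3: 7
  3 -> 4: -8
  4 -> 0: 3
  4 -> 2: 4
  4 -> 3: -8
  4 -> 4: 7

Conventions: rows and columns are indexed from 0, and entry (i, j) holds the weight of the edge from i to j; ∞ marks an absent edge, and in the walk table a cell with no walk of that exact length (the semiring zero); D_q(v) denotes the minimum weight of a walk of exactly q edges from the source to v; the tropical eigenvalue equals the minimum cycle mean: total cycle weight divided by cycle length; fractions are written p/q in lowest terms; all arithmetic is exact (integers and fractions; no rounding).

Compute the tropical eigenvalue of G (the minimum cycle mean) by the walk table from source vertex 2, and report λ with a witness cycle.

q=0: [∞, ∞, 0, ∞, ∞]
q=1: [17, ∞, 7, -6, 20]
q=2: [13, 37, 12, 1, -14]
q=3: [-11, 32, -10, -22, -7]
q=4: [-4, 9, -7, -16, -30]
q=5: [-27, 4, -26, -38, -24]
Optimal cycle mean attained by: cycle 3->4->3, total (-8) + (-8), length 2.
Answer: λ = -8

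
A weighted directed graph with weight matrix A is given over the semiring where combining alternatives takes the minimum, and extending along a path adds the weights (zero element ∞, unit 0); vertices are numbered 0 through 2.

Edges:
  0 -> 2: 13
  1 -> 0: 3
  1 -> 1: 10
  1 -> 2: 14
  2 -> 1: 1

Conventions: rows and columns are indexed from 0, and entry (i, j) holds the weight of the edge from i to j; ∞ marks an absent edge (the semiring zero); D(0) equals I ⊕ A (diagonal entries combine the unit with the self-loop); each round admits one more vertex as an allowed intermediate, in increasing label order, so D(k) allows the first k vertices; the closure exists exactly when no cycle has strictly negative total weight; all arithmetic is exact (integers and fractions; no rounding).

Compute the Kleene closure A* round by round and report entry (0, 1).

D(0):
  [0, ∞, 13]
  [3, 0, 14]
  [∞, 1, 0]
D(1):
  [0, ∞, 13]
  [3, 0, 14]
  [∞, 1, 0]
D(2):
  [0, ∞, 13]
  [3, 0, 14]
  [4, 1, 0]
D(3):
  [0, 14, 13]
  [3, 0, 14]
  [4, 1, 0]
Answer: A*[0][1] = 14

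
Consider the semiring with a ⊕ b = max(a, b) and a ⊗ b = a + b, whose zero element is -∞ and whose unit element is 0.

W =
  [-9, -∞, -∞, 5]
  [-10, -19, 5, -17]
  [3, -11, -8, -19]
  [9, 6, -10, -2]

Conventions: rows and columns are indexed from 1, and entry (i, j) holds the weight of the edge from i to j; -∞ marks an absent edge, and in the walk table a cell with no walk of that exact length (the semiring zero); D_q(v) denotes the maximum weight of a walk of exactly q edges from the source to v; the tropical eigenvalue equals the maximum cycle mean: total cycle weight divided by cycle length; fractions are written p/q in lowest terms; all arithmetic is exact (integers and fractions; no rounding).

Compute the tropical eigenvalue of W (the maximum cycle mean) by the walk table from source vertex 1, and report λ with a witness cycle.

q=0: [0, -∞, -∞, -∞]
q=1: [-9, -∞, -∞, 5]
q=2: [14, 11, -5, 3]
q=3: [12, 9, 16, 19]
q=4: [28, 25, 14, 17]
Optimal cycle mean attained by: cycle 1->4->1, total 5 + 9, length 2.
Answer: λ = 7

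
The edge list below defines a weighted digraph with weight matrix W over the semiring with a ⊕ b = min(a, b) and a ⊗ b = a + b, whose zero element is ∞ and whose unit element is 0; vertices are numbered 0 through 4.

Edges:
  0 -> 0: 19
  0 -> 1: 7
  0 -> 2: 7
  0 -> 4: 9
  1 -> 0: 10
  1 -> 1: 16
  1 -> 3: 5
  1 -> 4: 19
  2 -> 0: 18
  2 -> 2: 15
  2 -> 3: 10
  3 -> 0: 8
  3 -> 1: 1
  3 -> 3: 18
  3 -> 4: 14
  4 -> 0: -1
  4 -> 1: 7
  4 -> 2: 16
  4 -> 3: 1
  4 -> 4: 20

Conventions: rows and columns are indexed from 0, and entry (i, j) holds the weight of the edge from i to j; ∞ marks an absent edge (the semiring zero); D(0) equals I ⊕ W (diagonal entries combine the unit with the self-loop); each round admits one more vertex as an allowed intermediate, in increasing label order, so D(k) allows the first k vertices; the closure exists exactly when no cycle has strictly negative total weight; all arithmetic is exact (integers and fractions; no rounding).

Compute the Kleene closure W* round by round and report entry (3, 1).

D(0):
  [0, 7, 7, ∞, 9]
  [10, 0, ∞, 5, 19]
  [18, ∞, 0, 10, ∞]
  [8, 1, ∞, 0, 14]
  [-1, 7, 16, 1, 0]
D(1):
  [0, 7, 7, ∞, 9]
  [10, 0, 17, 5, 19]
  [18, 25, 0, 10, 27]
  [8, 1, 15, 0, 14]
  [-1, 6, 6, 1, 0]
D(2):
  [0, 7, 7, 12, 9]
  [10, 0, 17, 5, 19]
  [18, 25, 0, 10, 27]
  [8, 1, 15, 0, 14]
  [-1, 6, 6, 1, 0]
D(3):
  [0, 7, 7, 12, 9]
  [10, 0, 17, 5, 19]
  [18, 25, 0, 10, 27]
  [8, 1, 15, 0, 14]
  [-1, 6, 6, 1, 0]
D(4):
  [0, 7, 7, 12, 9]
  [10, 0, 17, 5, 19]
  [18, 11, 0, 10, 24]
  [8, 1, 15, 0, 14]
  [-1, 2, 6, 1, 0]
D(5):
  [0, 7, 7, 10, 9]
  [10, 0, 17, 5, 19]
  [18, 11, 0, 10, 24]
  [8, 1, 15, 0, 14]
  [-1, 2, 6, 1, 0]
Answer: W*[3][1] = 1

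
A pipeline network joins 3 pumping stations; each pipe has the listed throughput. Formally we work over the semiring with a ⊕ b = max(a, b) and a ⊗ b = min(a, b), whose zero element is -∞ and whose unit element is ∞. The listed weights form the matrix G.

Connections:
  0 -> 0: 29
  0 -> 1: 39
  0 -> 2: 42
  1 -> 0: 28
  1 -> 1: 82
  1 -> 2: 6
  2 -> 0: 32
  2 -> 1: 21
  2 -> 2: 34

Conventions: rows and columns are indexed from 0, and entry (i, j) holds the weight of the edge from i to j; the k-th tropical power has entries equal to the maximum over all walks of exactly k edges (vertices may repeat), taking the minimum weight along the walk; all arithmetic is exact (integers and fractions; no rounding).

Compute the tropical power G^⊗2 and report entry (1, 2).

G^⊗2:
  [32, 39, 34]
  [28, 82, 28]
  [32, 32, 34]
Key observation: the optimum is the walk 1->0->2, with weight 28 min 42 = 28.
Optimal value attained by: walk 1->0->2.
Answer: (G^⊗2)[1][2] = 28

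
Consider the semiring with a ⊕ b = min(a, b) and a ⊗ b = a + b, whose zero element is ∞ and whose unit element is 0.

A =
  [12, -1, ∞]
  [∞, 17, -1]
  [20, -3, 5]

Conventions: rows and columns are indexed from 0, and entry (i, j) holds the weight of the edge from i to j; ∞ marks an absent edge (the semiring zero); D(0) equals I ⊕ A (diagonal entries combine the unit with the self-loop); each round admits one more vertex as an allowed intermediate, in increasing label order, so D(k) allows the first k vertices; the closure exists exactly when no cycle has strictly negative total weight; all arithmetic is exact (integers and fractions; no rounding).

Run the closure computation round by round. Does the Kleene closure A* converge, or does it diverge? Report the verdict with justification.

D(0):
  [0, -1, ∞]
  [∞, 0, -1]
  [20, -3, 0]
D(1):
  [0, -1, ∞]
  [∞, 0, -1]
  [20, -3, 0]
Detection: at round 2, diagonal entry (2, 2) turns strictly negative.
Key observation: the cycle 2->1->2 has total weight (-3) + (-1), which is strictly negative.
Answer: DIVERGES — negative cycle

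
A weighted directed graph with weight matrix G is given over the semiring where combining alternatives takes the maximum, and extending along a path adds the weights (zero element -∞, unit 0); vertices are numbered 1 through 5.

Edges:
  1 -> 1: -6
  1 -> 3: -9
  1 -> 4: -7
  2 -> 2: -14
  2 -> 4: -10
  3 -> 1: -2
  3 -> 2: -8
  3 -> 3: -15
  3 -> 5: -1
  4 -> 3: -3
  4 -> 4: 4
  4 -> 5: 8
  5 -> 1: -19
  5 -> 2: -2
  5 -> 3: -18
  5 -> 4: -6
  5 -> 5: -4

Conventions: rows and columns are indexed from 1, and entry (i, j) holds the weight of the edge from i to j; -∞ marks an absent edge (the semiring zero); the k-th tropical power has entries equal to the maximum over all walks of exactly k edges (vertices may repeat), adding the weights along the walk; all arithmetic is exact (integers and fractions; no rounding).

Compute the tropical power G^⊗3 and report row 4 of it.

G^⊗2:
  [-11, -17, -10, -3, 1]
  [-∞, -28, -13, -6, -2]
  [-8, -3, -11, -7, -5]
  [-5, 6, 1, 8, 12]
  [-20, -6, -9, -2, 2]
G^⊗3:
  [-12, -1, -6, 1, 5]
  [-15, -4, -9, -2, 2]
  [-13, -7, -10, -3, 1]
  [-1, 10, 5, 12, 16]
  [-11, 0, -5, 2, 6]
Answer: row 4 of G^⊗3 = [-1, 10, 5, 12, 16]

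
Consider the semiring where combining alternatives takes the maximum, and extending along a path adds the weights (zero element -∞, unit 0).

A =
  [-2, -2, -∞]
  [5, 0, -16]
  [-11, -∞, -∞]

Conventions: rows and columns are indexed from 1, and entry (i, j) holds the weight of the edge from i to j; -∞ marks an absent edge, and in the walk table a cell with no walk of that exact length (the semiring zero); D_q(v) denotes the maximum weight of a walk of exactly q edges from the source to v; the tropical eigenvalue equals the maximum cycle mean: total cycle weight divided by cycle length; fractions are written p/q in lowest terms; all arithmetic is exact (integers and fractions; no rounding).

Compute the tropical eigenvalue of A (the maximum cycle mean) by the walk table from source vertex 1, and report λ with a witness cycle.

q=0: [0, -∞, -∞]
q=1: [-2, -2, -∞]
q=2: [3, -2, -18]
q=3: [3, 1, -18]
Optimal cycle mean attained by: cycle 1->2->1, total (-2) + 5, length 2.
Answer: λ = 3/2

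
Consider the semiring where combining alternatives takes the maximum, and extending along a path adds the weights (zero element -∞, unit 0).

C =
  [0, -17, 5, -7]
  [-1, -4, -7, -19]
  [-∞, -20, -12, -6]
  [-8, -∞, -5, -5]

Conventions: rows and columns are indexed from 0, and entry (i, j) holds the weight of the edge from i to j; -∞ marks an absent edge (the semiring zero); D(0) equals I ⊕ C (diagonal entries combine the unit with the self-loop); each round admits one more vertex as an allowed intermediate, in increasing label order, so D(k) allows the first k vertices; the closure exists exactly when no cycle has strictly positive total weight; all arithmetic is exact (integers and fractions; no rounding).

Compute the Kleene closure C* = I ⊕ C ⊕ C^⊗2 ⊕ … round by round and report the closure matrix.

D(0):
  [0, -17, 5, -7]
  [-1, 0, -7, -19]
  [-∞, -20, 0, -6]
  [-8, -∞, -5, 0]
D(1):
  [0, -17, 5, -7]
  [-1, 0, 4, -8]
  [-∞, -20, 0, -6]
  [-8, -25, -3, 0]
D(2):
  [0, -17, 5, -7]
  [-1, 0, 4, -8]
  [-21, -20, 0, -6]
  [-8, -25, -3, 0]
D(3):
  [0, -15, 5, -1]
  [-1, 0, 4, -2]
  [-21, -20, 0, -6]
  [-8, -23, -3, 0]
D(4):
  [0, -15, 5, -1]
  [-1, 0, 4, -2]
  [-14, -20, 0, -6]
  [-8, -23, -3, 0]
Answer: C* = [[0, -15, 5, -1], [-1, 0, 4, -2], [-14, -20, 0, -6], [-8, -23, -3, 0]]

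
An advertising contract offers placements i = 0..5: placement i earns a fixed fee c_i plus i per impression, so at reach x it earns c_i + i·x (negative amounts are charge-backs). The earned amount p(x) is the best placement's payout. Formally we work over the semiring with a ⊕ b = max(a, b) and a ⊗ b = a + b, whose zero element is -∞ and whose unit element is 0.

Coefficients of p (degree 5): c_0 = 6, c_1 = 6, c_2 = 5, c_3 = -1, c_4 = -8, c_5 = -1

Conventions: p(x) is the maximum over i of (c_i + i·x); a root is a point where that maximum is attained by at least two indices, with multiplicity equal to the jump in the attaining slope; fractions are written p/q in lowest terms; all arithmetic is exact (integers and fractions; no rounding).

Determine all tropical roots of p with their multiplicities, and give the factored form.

hull edge (i=0, c=6) to (i=1, c=6): slope 0, span 1
hull edge (i=1, c=6) to (i=2, c=5): slope -1, span 1
hull edge (i=2, c=5) to (i=5, c=-1): slope -2, span 3
Factored form: p(x) = -1 ⊗ (x ⊕ 0) ⊗ (x ⊕ 1) ⊗ (x ⊕ 2) ⊗ (x ⊕ 2) ⊗ (x ⊕ 2)
Answer: roots = 0 (mult 1), 1 (mult 1), 2 (mult 3)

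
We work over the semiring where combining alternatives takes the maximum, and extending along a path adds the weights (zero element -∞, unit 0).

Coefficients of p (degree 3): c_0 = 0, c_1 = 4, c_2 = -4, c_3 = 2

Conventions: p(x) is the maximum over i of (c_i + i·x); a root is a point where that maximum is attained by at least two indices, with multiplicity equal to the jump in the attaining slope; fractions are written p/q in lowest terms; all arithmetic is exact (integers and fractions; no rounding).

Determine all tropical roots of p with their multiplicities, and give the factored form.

hull edge (i=0, c=0) to (i=1, c=4): slope 4, span 1
hull edge (i=1, c=4) to (i=3, c=2): slope -1, span 2
Factored form: p(x) = 2 ⊗ (x ⊕ (-4)) ⊗ (x ⊕ 1) ⊗ (x ⊕ 1)
Answer: roots = -4 (mult 1), 1 (mult 2)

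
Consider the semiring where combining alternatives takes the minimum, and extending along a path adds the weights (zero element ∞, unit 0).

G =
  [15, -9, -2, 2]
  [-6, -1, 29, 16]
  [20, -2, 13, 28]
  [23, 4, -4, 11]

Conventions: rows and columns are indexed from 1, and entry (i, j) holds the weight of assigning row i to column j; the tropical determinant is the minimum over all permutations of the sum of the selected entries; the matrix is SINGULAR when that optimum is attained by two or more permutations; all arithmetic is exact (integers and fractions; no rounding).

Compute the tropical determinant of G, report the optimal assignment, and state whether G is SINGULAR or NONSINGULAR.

σ = (1, 2, 3, 4): 15 + (-1) + 13 + 11 = 38
σ = (1, 2, 4, 3): 15 + (-1) + 28 + (-4) = 38
σ = (1, 3, 2, 4): 15 + 29 + (-2) + 11 = 53
σ = (1, 3, 4, 2): 15 + 29 + 28 + 4 = 76
σ = (1, 4, 2, 3): 15 + 16 + (-2) + (-4) = 25
σ = (1, 4, 3, 2): 15 + 16 + 13 + 4 = 48
σ = (2, 1, 3, 4): (-9) + (-6) + 13 + 11 = 9
σ = (2, 1, 4, 3): (-9) + (-6) + 28 + (-4) = 9
σ = (2, 3, 1, 4): (-9) + 29 + 20 + 11 = 51
σ = (2, 3, 4, 1): (-9) + 29 + 28 + 23 = 71
σ = (2, 4, 1, 3): (-9) + 16 + 20 + (-4) = 23
σ = (2, 4, 3, 1): (-9) + 16 + 13 + 23 = 43
σ = (3, 1, 2, 4): (-2) + (-6) + (-2) + 11 = 1
σ = (3, 1, 4, 2): (-2) + (-6) + 28 + 4 = 24
σ = (3, 2, 1, 4): (-2) + (-1) + 20 + 11 = 28
σ = (3, 2, 4, 1): (-2) + (-1) + 28 + 23 = 48
σ = (3, 4, 1, 2): (-2) + 16 + 20 + 4 = 38
σ = (3, 4, 2, 1): (-2) + 16 + (-2) + 23 = 35
σ = (4, 1, 2, 3): 2 + (-6) + (-2) + (-4) = -10
σ = (4, 1, 3, 2): 2 + (-6) + 13 + 4 = 13
σ = (4, 2, 1, 3): 2 + (-1) + 20 + (-4) = 17
σ = (4, 2, 3, 1): 2 + (-1) + 13 + 23 = 37
σ = (4, 3, 1, 2): 2 + 29 + 20 + 4 = 55
σ = (4, 3, 2, 1): 2 + 29 + (-2) + 23 = 52
Optimal value attained by: σ = (4, 1, 2, 3).
Answer: det⊕(G) = -10; verdict: NONSINGULAR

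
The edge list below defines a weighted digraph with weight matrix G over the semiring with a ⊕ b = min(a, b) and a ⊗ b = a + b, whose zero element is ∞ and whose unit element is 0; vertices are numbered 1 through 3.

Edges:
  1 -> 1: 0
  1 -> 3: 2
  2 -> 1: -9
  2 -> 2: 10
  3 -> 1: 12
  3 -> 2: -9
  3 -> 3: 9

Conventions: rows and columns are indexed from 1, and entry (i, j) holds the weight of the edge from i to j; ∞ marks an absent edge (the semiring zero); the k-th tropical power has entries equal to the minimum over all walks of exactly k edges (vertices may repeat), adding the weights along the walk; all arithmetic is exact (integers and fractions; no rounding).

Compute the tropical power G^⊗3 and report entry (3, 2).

G^⊗2:
  [0, -7, 2]
  [-9, 20, -7]
  [-18, 0, 14]
G^⊗3:
  [-16, -7, 2]
  [-9, -16, -7]
  [-18, 5, -16]
Key observation: the optimum is the walk 3->1->3->2, with weight 12 + 2 + (-9) = 5.
Optimal value attained by: walk 3->1->3->2.
Answer: (G^⊗3)[3][2] = 5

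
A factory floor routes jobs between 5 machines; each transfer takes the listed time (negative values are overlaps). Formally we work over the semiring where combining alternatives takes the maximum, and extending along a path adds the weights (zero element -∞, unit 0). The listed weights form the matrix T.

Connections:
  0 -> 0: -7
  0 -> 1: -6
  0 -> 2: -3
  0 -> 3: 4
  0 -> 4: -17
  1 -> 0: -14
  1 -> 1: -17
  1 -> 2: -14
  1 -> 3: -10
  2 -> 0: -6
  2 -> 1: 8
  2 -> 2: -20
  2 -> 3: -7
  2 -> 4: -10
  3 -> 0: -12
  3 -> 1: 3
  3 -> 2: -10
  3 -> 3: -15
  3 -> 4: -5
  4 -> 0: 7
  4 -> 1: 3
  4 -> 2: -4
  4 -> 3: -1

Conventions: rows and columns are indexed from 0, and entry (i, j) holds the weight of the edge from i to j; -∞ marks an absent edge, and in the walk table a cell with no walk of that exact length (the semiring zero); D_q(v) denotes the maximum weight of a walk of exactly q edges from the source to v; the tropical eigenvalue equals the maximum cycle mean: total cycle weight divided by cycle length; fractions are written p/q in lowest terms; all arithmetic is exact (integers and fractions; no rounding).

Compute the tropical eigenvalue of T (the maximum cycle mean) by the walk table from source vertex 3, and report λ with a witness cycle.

q=0: [-∞, -∞, -∞, 0, -∞]
q=1: [-12, 3, -10, -15, -5]
q=2: [2, -2, -9, -6, -20]
q=3: [-5, -1, -1, 6, -11]
q=4: [-4, 9, -4, -1, 1]
q=5: [8, 4, -3, 0, -6]
Optimal cycle mean attained by: cycle 0->3->4->0, total 4 + (-5) + 7, length 3.
Answer: λ = 2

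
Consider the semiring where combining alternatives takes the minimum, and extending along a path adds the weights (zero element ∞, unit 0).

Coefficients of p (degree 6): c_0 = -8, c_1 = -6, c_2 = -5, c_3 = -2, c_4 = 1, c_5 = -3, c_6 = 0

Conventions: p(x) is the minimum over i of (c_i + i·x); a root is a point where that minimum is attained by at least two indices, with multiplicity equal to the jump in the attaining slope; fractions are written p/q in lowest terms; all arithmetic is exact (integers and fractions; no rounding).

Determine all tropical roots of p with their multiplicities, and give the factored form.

hull edge (i=0, c=-8) to (i=5, c=-3): slope 1, span 5
hull edge (i=5, c=-3) to (i=6, c=0): slope 3, span 1
Factored form: p(x) = 0 ⊗ (x ⊕ (-3)) ⊗ (x ⊕ (-1)) ⊗ (x ⊕ (-1)) ⊗ (x ⊕ (-1)) ⊗ (x ⊕ (-1)) ⊗ (x ⊕ (-1))
Answer: roots = -3 (mult 1), -1 (mult 5)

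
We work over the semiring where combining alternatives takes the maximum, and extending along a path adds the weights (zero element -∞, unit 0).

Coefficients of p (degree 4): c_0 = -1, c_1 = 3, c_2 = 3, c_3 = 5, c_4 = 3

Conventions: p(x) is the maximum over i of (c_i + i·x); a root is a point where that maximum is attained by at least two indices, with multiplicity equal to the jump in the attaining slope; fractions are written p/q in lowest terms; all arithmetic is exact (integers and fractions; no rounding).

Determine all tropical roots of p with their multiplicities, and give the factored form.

hull edge (i=0, c=-1) to (i=1, c=3): slope 4, span 1
hull edge (i=1, c=3) to (i=3, c=5): slope 1, span 2
hull edge (i=3, c=5) to (i=4, c=3): slope -2, span 1
Factored form: p(x) = 3 ⊗ (x ⊕ (-4)) ⊗ (x ⊕ (-1)) ⊗ (x ⊕ (-1)) ⊗ (x ⊕ 2)
Answer: roots = -4 (mult 1), -1 (mult 2), 2 (mult 1)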